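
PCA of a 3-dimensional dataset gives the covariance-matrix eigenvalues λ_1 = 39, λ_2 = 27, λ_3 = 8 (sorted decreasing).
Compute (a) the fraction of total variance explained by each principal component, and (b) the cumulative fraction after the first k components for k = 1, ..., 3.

Step 1 — total variance = trace(Sigma) = Σ λ_i = 39 + 27 + 8 = 74.

Step 2 — fraction explained by component i = λ_i / Σ λ:
  PC1: 39/74 = 0.527
  PC2: 27/74 = 0.3649
  PC3: 8/74 = 0.1081

Step 3 — cumulative fraction after k components = (λ_1 + ... + λ_k) / Σ λ:
  k = 1: 39/74 = 0.527
  k = 2: (39 + 27)/74 = 66/74 = 0.8919
  k = 3: (39 + 27 + 8)/74 = 74/74 = 1

Summary (fraction, with percent):

explained: PC1 0.527 (52.7%), PC2 0.3649 (36.49%), PC3 0.1081 (10.81%);  cumulative: 0.527, 0.8919, 1


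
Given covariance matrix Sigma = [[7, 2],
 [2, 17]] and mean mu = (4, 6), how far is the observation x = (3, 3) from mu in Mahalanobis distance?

Step 1 — centre the observation: (x - mu) = (-1, -3).

Step 2 — invert Sigma. det(Sigma) = 7·17 - (2)² = 115.
  Sigma^{-1} = (1/det) · [[d, -b], [-b, a]] = [[0.1478, -0.0174],
 [-0.0174, 0.0609]].

Step 3 — form the quadratic (x - mu)^T · Sigma^{-1} · (x - mu):
  Sigma^{-1} · (x - mu) = (-0.0957, -0.1652).
  (x - mu)^T · [Sigma^{-1} · (x - mu)] = (-1)·(-0.0957) + (-3)·(-0.1652) = 0.5913.

Step 4 — take square root: d = √(0.5913) ≈ 0.769.

d(x, mu) = √(0.5913) ≈ 0.769


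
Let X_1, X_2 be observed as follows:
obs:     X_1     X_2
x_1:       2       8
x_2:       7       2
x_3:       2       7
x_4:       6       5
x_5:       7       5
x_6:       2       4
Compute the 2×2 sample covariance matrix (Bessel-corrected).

Step 1 — column means:
  mean(X_1) = (2 + 7 + 2 + 6 + 7 + 2) / 6 = 26/6 = 4.3333
  mean(X_2) = (8 + 2 + 7 + 5 + 5 + 4) / 6 = 31/6 = 5.1667

Step 2 — sample covariance S[i,j] = (1/(n-1)) · Σ_k (x_{k,i} - mean_i) · (x_{k,j} - mean_j), with n-1 = 5.
  S[X_1,X_1] = ((-2.3333)·(-2.3333) + (2.6667)·(2.6667) + (-2.3333)·(-2.3333) + (1.6667)·(1.6667) + (2.6667)·(2.6667) + (-2.3333)·(-2.3333)) / 5 = 33.3333/5 = 6.6667
  S[X_1,X_2] = ((-2.3333)·(2.8333) + (2.6667)·(-3.1667) + (-2.3333)·(1.8333) + (1.6667)·(-0.1667) + (2.6667)·(-0.1667) + (-2.3333)·(-1.1667)) / 5 = -17.3333/5 = -3.4667
  S[X_2,X_2] = ((2.8333)·(2.8333) + (-3.1667)·(-3.1667) + (1.8333)·(1.8333) + (-0.1667)·(-0.1667) + (-0.1667)·(-0.1667) + (-1.1667)·(-1.1667)) / 5 = 22.8333/5 = 4.5667

S is symmetric (S[j,i] = S[i,j]). Assembling:

S = [[6.6667, -3.4667],
 [-3.4667, 4.5667]]


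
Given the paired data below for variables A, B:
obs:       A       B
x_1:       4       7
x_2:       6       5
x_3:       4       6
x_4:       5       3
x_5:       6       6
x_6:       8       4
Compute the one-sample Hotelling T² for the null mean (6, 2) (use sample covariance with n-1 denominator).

Step 1 — sample mean vector:
  mean(A) = (4 + 6 + 4 + 5 + 6 + 8) / 6 = 33/6 = 5.5
  mean(B) = (7 + 5 + 6 + 3 + 6 + 4) / 6 = 31/6 = 5.1667
  x̄ = (5.5, 5.1667),  deviation x̄ - mu_0 = (5.5, 5.1667) - (6, 2) = (-0.5, 3.1667).

Step 2 — sample covariance matrix, S[i,j] = (1/(n-1)) · Σ_k (x_{k,i} - mean_i) · (x_{k,j} - mean_j), divisor n-1 = 5:
  S[A,A] = ((-1.5)·(-1.5) + (0.5)·(0.5) + (-1.5)·(-1.5) + (-0.5)·(-0.5) + (0.5)·(0.5) + (2.5)·(2.5)) / 5 = 11.5/5 = 2.3
  S[A,B] = ((-1.5)·(1.8333) + (0.5)·(-0.1667) + (-1.5)·(0.8333) + (-0.5)·(-2.1667) + (0.5)·(0.8333) + (2.5)·(-1.1667)) / 5 = -5.5/5 = -1.1
  S[B,B] = ((1.8333)·(1.8333) + (-0.1667)·(-0.1667) + (0.8333)·(0.8333) + (-2.1667)·(-2.1667) + (0.8333)·(0.8333) + (-1.1667)·(-1.1667)) / 5 = 10.8333/5 = 2.1667
  S = [[2.3, -1.1],
 [-1.1, 2.1667]].

Step 3 — invert S. det(S) = 2.3·2.1667 - (-1.1)² = 3.7733.
  S^{-1} = (1/det) · [[d, -b], [-b, a]] = [[0.5742, 0.2915],
 [0.2915, 0.6095]].

Step 4 — quadratic form (x̄ - mu_0)^T · S^{-1} · (x̄ - mu_0):
  S^{-1} · (x̄ - mu_0) = (0.636, 1.7845),
  (x̄ - mu_0)^T · [...] = (-0.5)·(0.636) + (3.1667)·(1.7845) = 5.3327.

Step 5 — scale by n: T² = 6 · 5.3327 = 31.9965.

T² ≈ 31.9965


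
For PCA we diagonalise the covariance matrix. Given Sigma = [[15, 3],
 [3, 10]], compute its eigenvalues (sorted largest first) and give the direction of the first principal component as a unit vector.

Step 1 — characteristic polynomial of 2×2 Sigma:
  det(Sigma - λI) = λ² - trace · λ + det = 0.
  trace = 15 + 10 = 25, det = 15·10 - (3)² = 141.
Step 2 — discriminant:
  Δ = trace² - 4·det = 625 - 564 = 61.
Step 3 — eigenvalues:
  λ = (trace ± √Δ)/2 = (25 ± 7.8102)/2,
  λ_1 = 16.4051,  λ_2 = 8.5949.

Step 4 — unit eigenvector for λ_1: solve (Sigma - λ_1 I)v = 0. First row:
  (15 - 16.4051)·v_x + (3)·v_y = 0, i.e. (-1.4051)·v_x + (3)·v_y = 0,
  so v ∝ (b, λ_1 - a) = (3, 1.4051) = u.
  ||u|| = √((3)² + (1.4051)²) = √(10.9744) ≈ 3.3128,
  v_1 = u/||u|| ≈ (0.9056, 0.4242) (||v_1|| = 1).

λ_1 = 16.4051,  λ_2 = 8.5949;  v_1 ≈ (0.9056, 0.4242)


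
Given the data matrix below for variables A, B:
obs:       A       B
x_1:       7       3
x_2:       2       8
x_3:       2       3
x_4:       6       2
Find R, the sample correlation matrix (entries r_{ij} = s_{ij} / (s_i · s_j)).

Step 1 — column means:
  mean(A) = (7 + 2 + 2 + 6) / 4 = 17/4 = 4.25
  mean(B) = (3 + 8 + 3 + 2) / 4 = 16/4 = 4

Step 2 — sample variances and covariances s[i,j] = (1/(n-1)) · Σ_k (x_{k,i} - mean_i) · (x_{k,j} - mean_j), with n-1 = 3:
  s[A,A] = ((2.75)·(2.75) + (-2.25)·(-2.25) + (-2.25)·(-2.25) + (1.75)·(1.75)) / 3 = 20.75/3 = 6.9167
  s[A,B] = ((2.75)·(-1) + (-2.25)·(4) + (-2.25)·(-1) + (1.75)·(-2)) / 3 = -13/3 = -4.3333
  s[B,B] = ((-1)·(-1) + (4)·(4) + (-1)·(-1) + (-2)·(-2)) / 3 = 22/3 = 7.3333
  Sample standard deviations s_i = √(s[i,i]):
  s(A) = √(6.9167) = 2.63
  s(B) = √(7.3333) = 2.708

Step 3 — r_{ij} = s_{ij} / (s_i · s_j):
  r[A,A] = 1 (diagonal).
  r[A,B] = -4.3333 / (2.63 · 2.708) = -4.3333 / 7.122 = -0.6084
  r[B,B] = 1 (diagonal).

R is symmetric with unit diagonal. Assembling:

R = [[1, -0.6084],
 [-0.6084, 1]]


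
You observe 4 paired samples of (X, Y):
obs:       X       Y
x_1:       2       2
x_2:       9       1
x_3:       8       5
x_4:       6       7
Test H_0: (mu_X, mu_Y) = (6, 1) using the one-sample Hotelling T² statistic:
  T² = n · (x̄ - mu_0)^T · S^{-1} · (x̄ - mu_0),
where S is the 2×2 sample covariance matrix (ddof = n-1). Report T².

Step 1 — sample mean vector:
  mean(X) = (2 + 9 + 8 + 6) / 4 = 25/4 = 6.25
  mean(Y) = (2 + 1 + 5 + 7) / 4 = 15/4 = 3.75
  x̄ = (6.25, 3.75),  deviation x̄ - mu_0 = (6.25, 3.75) - (6, 1) = (0.25, 2.75).

Step 2 — sample covariance matrix, S[i,j] = (1/(n-1)) · Σ_k (x_{k,i} - mean_i) · (x_{k,j} - mean_j), divisor n-1 = 3:
  S[X,X] = ((-4.25)·(-4.25) + (2.75)·(2.75) + (1.75)·(1.75) + (-0.25)·(-0.25)) / 3 = 28.75/3 = 9.5833
  S[X,Y] = ((-4.25)·(-1.75) + (2.75)·(-2.75) + (1.75)·(1.25) + (-0.25)·(3.25)) / 3 = 1.25/3 = 0.4167
  S[Y,Y] = ((-1.75)·(-1.75) + (-2.75)·(-2.75) + (1.25)·(1.25) + (3.25)·(3.25)) / 3 = 22.75/3 = 7.5833
  S = [[9.5833, 0.4167],
 [0.4167, 7.5833]].

Step 3 — invert S. det(S) = 9.5833·7.5833 - (0.4167)² = 72.5.
  S^{-1} = (1/det) · [[d, -b], [-b, a]] = [[0.1046, -0.0057],
 [-0.0057, 0.1322]].

Step 4 — quadratic form (x̄ - mu_0)^T · S^{-1} · (x̄ - mu_0):
  S^{-1} · (x̄ - mu_0) = (0.0103, 0.3621),
  (x̄ - mu_0)^T · [...] = (0.25)·(0.0103) + (2.75)·(0.3621) = 0.9983.

Step 5 — scale by n: T² = 4 · 0.9983 = 3.9931.

T² ≈ 3.9931


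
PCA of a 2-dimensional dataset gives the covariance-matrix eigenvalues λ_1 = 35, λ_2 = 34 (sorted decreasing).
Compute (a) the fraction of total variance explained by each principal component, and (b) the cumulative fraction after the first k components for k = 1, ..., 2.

Step 1 — total variance = trace(Sigma) = Σ λ_i = 35 + 34 = 69.

Step 2 — fraction explained by component i = λ_i / Σ λ:
  PC1: 35/69 = 0.5072
  PC2: 34/69 = 0.4928

Step 3 — cumulative fraction after k components = (λ_1 + ... + λ_k) / Σ λ:
  k = 1: 35/69 = 0.5072
  k = 2: (35 + 34)/69 = 69/69 = 1

Summary (fraction, with percent):

explained: PC1 0.5072 (50.72%), PC2 0.4928 (49.28%);  cumulative: 0.5072, 1


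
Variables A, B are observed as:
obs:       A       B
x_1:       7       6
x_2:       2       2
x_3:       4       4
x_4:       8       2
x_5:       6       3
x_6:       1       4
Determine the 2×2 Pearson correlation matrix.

Step 1 — column means:
  mean(A) = (7 + 2 + 4 + 8 + 6 + 1) / 6 = 28/6 = 4.6667
  mean(B) = (6 + 2 + 4 + 2 + 3 + 4) / 6 = 21/6 = 3.5

Step 2 — sample variances and covariances s[i,j] = (1/(n-1)) · Σ_k (x_{k,i} - mean_i) · (x_{k,j} - mean_j), with n-1 = 5:
  s[A,A] = ((2.3333)·(2.3333) + (-2.6667)·(-2.6667) + (-0.6667)·(-0.6667) + (3.3333)·(3.3333) + (1.3333)·(1.3333) + (-3.6667)·(-3.6667)) / 5 = 39.3333/5 = 7.8667
  s[A,B] = ((2.3333)·(2.5) + (-2.6667)·(-1.5) + (-0.6667)·(0.5) + (3.3333)·(-1.5) + (1.3333)·(-0.5) + (-3.6667)·(0.5)) / 5 = 2/5 = 0.4
  s[B,B] = ((2.5)·(2.5) + (-1.5)·(-1.5) + (0.5)·(0.5) + (-1.5)·(-1.5) + (-0.5)·(-0.5) + (0.5)·(0.5)) / 5 = 11.5/5 = 2.3
  Sample standard deviations s_i = √(s[i,i]):
  s(A) = √(7.8667) = 2.8048
  s(B) = √(2.3) = 1.5166

Step 3 — r_{ij} = s_{ij} / (s_i · s_j):
  r[A,A] = 1 (diagonal).
  r[A,B] = 0.4 / (2.8048 · 1.5166) = 0.4 / 4.2536 = 0.094
  r[B,B] = 1 (diagonal).

R is symmetric with unit diagonal. Assembling:

R = [[1, 0.094],
 [0.094, 1]]


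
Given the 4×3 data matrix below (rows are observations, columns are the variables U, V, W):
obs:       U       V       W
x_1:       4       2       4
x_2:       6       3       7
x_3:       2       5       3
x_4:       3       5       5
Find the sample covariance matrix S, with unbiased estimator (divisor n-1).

Step 1 — column means:
  mean(U) = (4 + 6 + 2 + 3) / 4 = 15/4 = 3.75
  mean(V) = (2 + 3 + 5 + 5) / 4 = 15/4 = 3.75
  mean(W) = (4 + 7 + 3 + 5) / 4 = 19/4 = 4.75

Step 2 — sample covariance S[i,j] = (1/(n-1)) · Σ_k (x_{k,i} - mean_i) · (x_{k,j} - mean_j), with n-1 = 3.
  S[U,U] = ((0.25)·(0.25) + (2.25)·(2.25) + (-1.75)·(-1.75) + (-0.75)·(-0.75)) / 3 = 8.75/3 = 2.9167
  S[U,V] = ((0.25)·(-1.75) + (2.25)·(-0.75) + (-1.75)·(1.25) + (-0.75)·(1.25)) / 3 = -5.25/3 = -1.75
  S[U,W] = ((0.25)·(-0.75) + (2.25)·(2.25) + (-1.75)·(-1.75) + (-0.75)·(0.25)) / 3 = 7.75/3 = 2.5833
  S[V,V] = ((-1.75)·(-1.75) + (-0.75)·(-0.75) + (1.25)·(1.25) + (1.25)·(1.25)) / 3 = 6.75/3 = 2.25
  S[V,W] = ((-1.75)·(-0.75) + (-0.75)·(2.25) + (1.25)·(-1.75) + (1.25)·(0.25)) / 3 = -2.25/3 = -0.75
  S[W,W] = ((-0.75)·(-0.75) + (2.25)·(2.25) + (-1.75)·(-1.75) + (0.25)·(0.25)) / 3 = 8.75/3 = 2.9167

S is symmetric (S[j,i] = S[i,j]). Assembling:

S = [[2.9167, -1.75, 2.5833],
 [-1.75, 2.25, -0.75],
 [2.5833, -0.75, 2.9167]]


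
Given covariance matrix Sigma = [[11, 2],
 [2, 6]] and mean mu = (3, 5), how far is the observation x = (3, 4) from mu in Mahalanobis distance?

Step 1 — centre the observation: (x - mu) = (0, -1).

Step 2 — invert Sigma. det(Sigma) = 11·6 - (2)² = 62.
  Sigma^{-1} = (1/det) · [[d, -b], [-b, a]] = [[0.0968, -0.0323],
 [-0.0323, 0.1774]].

Step 3 — form the quadratic (x - mu)^T · Sigma^{-1} · (x - mu):
  Sigma^{-1} · (x - mu) = (0.0323, -0.1774).
  (x - mu)^T · [Sigma^{-1} · (x - mu)] = (0)·(0.0323) + (-1)·(-0.1774) = 0.1774.

Step 4 — take square root: d = √(0.1774) ≈ 0.4212.

d(x, mu) = √(0.1774) ≈ 0.4212


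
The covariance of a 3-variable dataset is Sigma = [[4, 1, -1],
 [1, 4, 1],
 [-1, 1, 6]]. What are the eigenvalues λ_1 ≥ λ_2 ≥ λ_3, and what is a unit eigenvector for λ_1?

Step 1 — characteristic polynomial p(λ) = det(λI - Sigma) = λ³ - tr·λ² + c_1·λ - det, where tr = trace, c_1 = sum of the principal 2×2 minors, det = det(Sigma):
  tr = 4 + 4 + 6 = 14,
  c_1 = (4·4 - (1)²) + (4·6 - (-1)²) + (4·6 - (1)²) = 15 + 23 + 23 = 61,
  det = 4·(4·6 - (1)²) - (1)·((1)·6 - (1)·(-1)) + (-1)·((1)·(1) - 4·(-1)) = 4·(23) - (1)·(7) + (-1)·(5) = 80.
  So p(λ) = λ³ - 14λ² + 61λ - 80.
Step 2 — look for an integer root (rational root theorem: any rational root is an integer divisor of 80). Testing λ = 5:
  p(5) = 125 - 350 + 305 - 80 = 0  ✓
  Dividing out (λ - 5): p(λ) = (λ - 5)(λ² - 9λ + 16).
Step 3 — remaining eigenvalues from the quadratic λ² - 9λ + 16 = 0:
  Δ = 9² - 4·16 = 81 - 64 = 17,  λ = (9 ± √17)/2 = (9 ± 4.1231)/2 ≈ 6.5616 or 2.4384.
  Sorted: λ_1 = 6.5616,  λ_2 = 5,  λ_3 = 2.4384  (check: sum = 14 = tr ✓).

Step 4 — unit eigenvector for λ_1 ≈ 6.5616: v spans the null space of (Sigma - λ_1 I), whose rows are
  r_1 = (-2.5616, 1, -1),  r_2 = (1, -2.5616, 1),  r_3 = (-1, 1, -0.5616).
  v is orthogonal to every row, so take v ∝ r_1 × r_2 = ((1)·(1) - (-1)·(-2.5616), (-1)·(1) - (-2.5616)·(1), (-2.5616)·(-2.5616) - (1)·(1)) ≈ (-1.5616, 1.5616, 5.5616).
  Rescale (multiply by -1 so the first nonzero entry is positive): u = (1.5616, -1.5616, -5.5616).
  ||u|| = √((1.5616)² + (-1.5616)² + (-5.5616)²) = √(35.8078) ≈ 5.984,  v_1 = u/||u|| ≈ (0.261, -0.261, -0.9294) (||v_1|| = 1).

λ_1 = 6.5616,  λ_2 = 5,  λ_3 = 2.4384;  v_1 ≈ (0.261, -0.261, -0.9294)


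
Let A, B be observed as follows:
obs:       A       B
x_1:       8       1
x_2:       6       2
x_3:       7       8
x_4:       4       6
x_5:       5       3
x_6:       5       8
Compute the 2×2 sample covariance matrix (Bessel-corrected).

Step 1 — column means:
  mean(A) = (8 + 6 + 7 + 4 + 5 + 5) / 6 = 35/6 = 5.8333
  mean(B) = (1 + 2 + 8 + 6 + 3 + 8) / 6 = 28/6 = 4.6667

Step 2 — sample covariance S[i,j] = (1/(n-1)) · Σ_k (x_{k,i} - mean_i) · (x_{k,j} - mean_j), with n-1 = 5.
  S[A,A] = ((2.1667)·(2.1667) + (0.1667)·(0.1667) + (1.1667)·(1.1667) + (-1.8333)·(-1.8333) + (-0.8333)·(-0.8333) + (-0.8333)·(-0.8333)) / 5 = 10.8333/5 = 2.1667
  S[A,B] = ((2.1667)·(-3.6667) + (0.1667)·(-2.6667) + (1.1667)·(3.3333) + (-1.8333)·(1.3333) + (-0.8333)·(-1.6667) + (-0.8333)·(3.3333)) / 5 = -8.3333/5 = -1.6667
  S[B,B] = ((-3.6667)·(-3.6667) + (-2.6667)·(-2.6667) + (3.3333)·(3.3333) + (1.3333)·(1.3333) + (-1.6667)·(-1.6667) + (3.3333)·(3.3333)) / 5 = 47.3333/5 = 9.4667

S is symmetric (S[j,i] = S[i,j]). Assembling:

S = [[2.1667, -1.6667],
 [-1.6667, 9.4667]]


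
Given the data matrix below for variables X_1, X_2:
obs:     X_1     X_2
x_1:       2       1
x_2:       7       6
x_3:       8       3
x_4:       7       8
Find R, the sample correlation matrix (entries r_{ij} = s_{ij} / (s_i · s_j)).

Step 1 — column means:
  mean(X_1) = (2 + 7 + 8 + 7) / 4 = 24/4 = 6
  mean(X_2) = (1 + 6 + 3 + 8) / 4 = 18/4 = 4.5

Step 2 — sample variances and covariances s[i,j] = (1/(n-1)) · Σ_k (x_{k,i} - mean_i) · (x_{k,j} - mean_j), with n-1 = 3:
  s[X_1,X_1] = ((-4)·(-4) + (1)·(1) + (2)·(2) + (1)·(1)) / 3 = 22/3 = 7.3333
  s[X_1,X_2] = ((-4)·(-3.5) + (1)·(1.5) + (2)·(-1.5) + (1)·(3.5)) / 3 = 16/3 = 5.3333
  s[X_2,X_2] = ((-3.5)·(-3.5) + (1.5)·(1.5) + (-1.5)·(-1.5) + (3.5)·(3.5)) / 3 = 29/3 = 9.6667
  Sample standard deviations s_i = √(s[i,i]):
  s(X_1) = √(7.3333) = 2.708
  s(X_2) = √(9.6667) = 3.1091

Step 3 — r_{ij} = s_{ij} / (s_i · s_j):
  r[X_1,X_1] = 1 (diagonal).
  r[X_1,X_2] = 5.3333 / (2.708 · 3.1091) = 5.3333 / 8.4196 = 0.6334
  r[X_2,X_2] = 1 (diagonal).

R is symmetric with unit diagonal. Assembling:

R = [[1, 0.6334],
 [0.6334, 1]]


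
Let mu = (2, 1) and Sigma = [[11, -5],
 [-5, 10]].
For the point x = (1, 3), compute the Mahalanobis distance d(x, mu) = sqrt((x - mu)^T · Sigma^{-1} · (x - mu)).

Step 1 — centre the observation: (x - mu) = (-1, 2).

Step 2 — invert Sigma. det(Sigma) = 11·10 - (-5)² = 85.
  Sigma^{-1} = (1/det) · [[d, -b], [-b, a]] = [[0.1176, 0.0588],
 [0.0588, 0.1294]].

Step 3 — form the quadratic (x - mu)^T · Sigma^{-1} · (x - mu):
  Sigma^{-1} · (x - mu) = (0, 0.2).
  (x - mu)^T · [Sigma^{-1} · (x - mu)] = (-1)·(0) + (2)·(0.2) = 0.4.

Step 4 — take square root: d = √(0.4) ≈ 0.6325.

d(x, mu) = √(0.4) ≈ 0.6325


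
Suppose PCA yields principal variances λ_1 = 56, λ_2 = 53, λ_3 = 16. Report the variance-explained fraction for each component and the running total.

Step 1 — total variance = trace(Sigma) = Σ λ_i = 56 + 53 + 16 = 125.

Step 2 — fraction explained by component i = λ_i / Σ λ:
  PC1: 56/125 = 0.448
  PC2: 53/125 = 0.424
  PC3: 16/125 = 0.128

Step 3 — cumulative fraction after k components = (λ_1 + ... + λ_k) / Σ λ:
  k = 1: 56/125 = 0.448
  k = 2: (56 + 53)/125 = 109/125 = 0.872
  k = 3: (56 + 53 + 16)/125 = 125/125 = 1

Summary (fraction, with percent):

explained: PC1 0.448 (44.8%), PC2 0.424 (42.4%), PC3 0.128 (12.8%);  cumulative: 0.448, 0.872, 1


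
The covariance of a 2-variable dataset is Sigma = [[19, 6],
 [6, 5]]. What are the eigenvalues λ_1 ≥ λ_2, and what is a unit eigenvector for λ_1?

Step 1 — characteristic polynomial of 2×2 Sigma:
  det(Sigma - λI) = λ² - trace · λ + det = 0.
  trace = 19 + 5 = 24, det = 19·5 - (6)² = 59.
Step 2 — discriminant:
  Δ = trace² - 4·det = 576 - 236 = 340.
Step 3 — eigenvalues:
  λ = (trace ± √Δ)/2 = (24 ± 18.4391)/2,
  λ_1 = 21.2195,  λ_2 = 2.7805.

Step 4 — unit eigenvector for λ_1: solve (Sigma - λ_1 I)v = 0. First row:
  (19 - 21.2195)·v_x + (6)·v_y = 0, i.e. (-2.2195)·v_x + (6)·v_y = 0,
  so v ∝ (b, λ_1 - a) = (6, 2.2195) = u.
  ||u|| = √((6)² + (2.2195)²) = √(40.9264) ≈ 6.3974,
  v_1 = u/||u|| ≈ (0.9379, 0.3469) (||v_1|| = 1).

λ_1 = 21.2195,  λ_2 = 2.7805;  v_1 ≈ (0.9379, 0.3469)


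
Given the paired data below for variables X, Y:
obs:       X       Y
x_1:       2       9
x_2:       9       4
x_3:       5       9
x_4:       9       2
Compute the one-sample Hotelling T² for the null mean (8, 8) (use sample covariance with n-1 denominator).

Step 1 — sample mean vector:
  mean(X) = (2 + 9 + 5 + 9) / 4 = 25/4 = 6.25
  mean(Y) = (9 + 4 + 9 + 2) / 4 = 24/4 = 6
  x̄ = (6.25, 6),  deviation x̄ - mu_0 = (6.25, 6) - (8, 8) = (-1.75, -2).

Step 2 — sample covariance matrix, S[i,j] = (1/(n-1)) · Σ_k (x_{k,i} - mean_i) · (x_{k,j} - mean_j), divisor n-1 = 3:
  S[X,X] = ((-4.25)·(-4.25) + (2.75)·(2.75) + (-1.25)·(-1.25) + (2.75)·(2.75)) / 3 = 34.75/3 = 11.5833
  S[X,Y] = ((-4.25)·(3) + (2.75)·(-2) + (-1.25)·(3) + (2.75)·(-4)) / 3 = -33/3 = -11
  S[Y,Y] = ((3)·(3) + (-2)·(-2) + (3)·(3) + (-4)·(-4)) / 3 = 38/3 = 12.6667
  S = [[11.5833, -11],
 [-11, 12.6667]].

Step 3 — invert S. det(S) = 11.5833·12.6667 - (-11)² = 25.7222.
  S^{-1} = (1/det) · [[d, -b], [-b, a]] = [[0.4924, 0.4276],
 [0.4276, 0.4503]].

Step 4 — quadratic form (x̄ - mu_0)^T · S^{-1} · (x̄ - mu_0):
  S^{-1} · (x̄ - mu_0) = (-1.7171, -1.649),
  (x̄ - mu_0)^T · [...] = (-1.75)·(-1.7171) + (-2)·(-1.649) = 6.3029.

Step 5 — scale by n: T² = 4 · 6.3029 = 25.2117.

T² ≈ 25.2117


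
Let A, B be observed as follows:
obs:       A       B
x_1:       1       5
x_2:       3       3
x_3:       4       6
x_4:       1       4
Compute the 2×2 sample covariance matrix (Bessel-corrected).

Step 1 — column means:
  mean(A) = (1 + 3 + 4 + 1) / 4 = 9/4 = 2.25
  mean(B) = (5 + 3 + 6 + 4) / 4 = 18/4 = 4.5

Step 2 — sample covariance S[i,j] = (1/(n-1)) · Σ_k (x_{k,i} - mean_i) · (x_{k,j} - mean_j), with n-1 = 3.
  S[A,A] = ((-1.25)·(-1.25) + (0.75)·(0.75) + (1.75)·(1.75) + (-1.25)·(-1.25)) / 3 = 6.75/3 = 2.25
  S[A,B] = ((-1.25)·(0.5) + (0.75)·(-1.5) + (1.75)·(1.5) + (-1.25)·(-0.5)) / 3 = 1.5/3 = 0.5
  S[B,B] = ((0.5)·(0.5) + (-1.5)·(-1.5) + (1.5)·(1.5) + (-0.5)·(-0.5)) / 3 = 5/3 = 1.6667

S is symmetric (S[j,i] = S[i,j]). Assembling:

S = [[2.25, 0.5],
 [0.5, 1.6667]]


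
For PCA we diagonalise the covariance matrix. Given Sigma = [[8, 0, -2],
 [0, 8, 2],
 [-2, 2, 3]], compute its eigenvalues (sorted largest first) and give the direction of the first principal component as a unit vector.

Step 1 — characteristic polynomial p(λ) = det(λI - Sigma) = λ³ - tr·λ² + c_1·λ - det, where tr = trace, c_1 = sum of the principal 2×2 minors, det = det(Sigma):
  tr = 8 + 8 + 3 = 19,
  c_1 = (8·8 - (0)²) + (8·3 - (-2)²) + (8·3 - (2)²) = 64 + 20 + 20 = 104,
  det = 8·(8·3 - (2)²) - (0)·((0)·3 - (2)·(-2)) + (-2)·((0)·(2) - 8·(-2)) = 8·(20) - (0)·(4) + (-2)·(16) = 128.
  So p(λ) = λ³ - 19λ² + 104λ - 128.
Step 2 — look for an integer root (rational root theorem: any rational root is an integer divisor of 128). Testing λ = 8:
  p(8) = 512 - 1216 + 832 - 128 = 0  ✓
  Dividing out (λ - 8): p(λ) = (λ - 8)(λ² - 11λ + 16).
Step 3 — remaining eigenvalues from the quadratic λ² - 11λ + 16 = 0:
  Δ = 11² - 4·16 = 121 - 64 = 57,  λ = (11 ± √57)/2 = (11 ± 7.5498)/2 ≈ 9.2749 or 1.7251.
  Sorted: λ_1 = 9.2749,  λ_2 = 8,  λ_3 = 1.7251  (check: sum = 19 = tr ✓).

Step 4 — unit eigenvector for λ_1 ≈ 9.2749: v spans the null space of (Sigma - λ_1 I), whose rows are
  r_1 = (-1.2749, 0, -2),  r_2 = (0, -1.2749, 2),  r_3 = (-2, 2, -6.2749).
  v is orthogonal to every row, so take v ∝ r_1 × r_2 = ((0)·(2) - (-2)·(-1.2749), (-2)·(0) - (-1.2749)·(2), (-1.2749)·(-1.2749) - (0)·(0)) ≈ (-2.5498, 2.5498, 1.6254).
  Rescale (multiply by -1 so the first nonzero entry is positive): u = (2.5498, -2.5498, -1.6254).
  ||u|| = √((2.5498)² + (-2.5498)² + (-1.6254)²) = √(15.6453) ≈ 3.9554,  v_1 = u/||u|| ≈ (0.6446, -0.6446, -0.4109) (||v_1|| = 1).

λ_1 = 9.2749,  λ_2 = 8,  λ_3 = 1.7251;  v_1 ≈ (0.6446, -0.6446, -0.4109)


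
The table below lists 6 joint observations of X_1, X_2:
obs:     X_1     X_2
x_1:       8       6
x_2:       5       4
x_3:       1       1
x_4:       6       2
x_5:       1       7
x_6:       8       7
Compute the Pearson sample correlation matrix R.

Step 1 — column means:
  mean(X_1) = (8 + 5 + 1 + 6 + 1 + 8) / 6 = 29/6 = 4.8333
  mean(X_2) = (6 + 4 + 1 + 2 + 7 + 7) / 6 = 27/6 = 4.5

Step 2 — sample variances and covariances s[i,j] = (1/(n-1)) · Σ_k (x_{k,i} - mean_i) · (x_{k,j} - mean_j), with n-1 = 5:
  s[X_1,X_1] = ((3.1667)·(3.1667) + (0.1667)·(0.1667) + (-3.8333)·(-3.8333) + (1.1667)·(1.1667) + (-3.8333)·(-3.8333) + (3.1667)·(3.1667)) / 5 = 50.8333/5 = 10.1667
  s[X_1,X_2] = ((3.1667)·(1.5) + (0.1667)·(-0.5) + (-3.8333)·(-3.5) + (1.1667)·(-2.5) + (-3.8333)·(2.5) + (3.1667)·(2.5)) / 5 = 13.5/5 = 2.7
  s[X_2,X_2] = ((1.5)·(1.5) + (-0.5)·(-0.5) + (-3.5)·(-3.5) + (-2.5)·(-2.5) + (2.5)·(2.5) + (2.5)·(2.5)) / 5 = 33.5/5 = 6.7
  Sample standard deviations s_i = √(s[i,i]):
  s(X_1) = √(10.1667) = 3.1885
  s(X_2) = √(6.7) = 2.5884

Step 3 — r_{ij} = s_{ij} / (s_i · s_j):
  r[X_1,X_1] = 1 (diagonal).
  r[X_1,X_2] = 2.7 / (3.1885 · 2.5884) = 2.7 / 8.2533 = 0.3271
  r[X_2,X_2] = 1 (diagonal).

R is symmetric with unit diagonal. Assembling:

R = [[1, 0.3271],
 [0.3271, 1]]


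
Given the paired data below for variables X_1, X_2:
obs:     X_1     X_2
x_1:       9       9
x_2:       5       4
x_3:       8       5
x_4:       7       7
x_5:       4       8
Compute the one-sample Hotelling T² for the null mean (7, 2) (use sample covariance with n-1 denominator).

Step 1 — sample mean vector:
  mean(X_1) = (9 + 5 + 8 + 7 + 4) / 5 = 33/5 = 6.6
  mean(X_2) = (9 + 4 + 5 + 7 + 8) / 5 = 33/5 = 6.6
  x̄ = (6.6, 6.6),  deviation x̄ - mu_0 = (6.6, 6.6) - (7, 2) = (-0.4, 4.6).

Step 2 — sample covariance matrix, S[i,j] = (1/(n-1)) · Σ_k (x_{k,i} - mean_i) · (x_{k,j} - mean_j), divisor n-1 = 4:
  S[X_1,X_1] = ((2.4)·(2.4) + (-1.6)·(-1.6) + (1.4)·(1.4) + (0.4)·(0.4) + (-2.6)·(-2.6)) / 4 = 17.2/4 = 4.3
  S[X_1,X_2] = ((2.4)·(2.4) + (-1.6)·(-2.6) + (1.4)·(-1.6) + (0.4)·(0.4) + (-2.6)·(1.4)) / 4 = 4.2/4 = 1.05
  S[X_2,X_2] = ((2.4)·(2.4) + (-2.6)·(-2.6) + (-1.6)·(-1.6) + (0.4)·(0.4) + (1.4)·(1.4)) / 4 = 17.2/4 = 4.3
  S = [[4.3, 1.05],
 [1.05, 4.3]].

Step 3 — invert S. det(S) = 4.3·4.3 - (1.05)² = 17.3875.
  S^{-1} = (1/det) · [[d, -b], [-b, a]] = [[0.2473, -0.0604],
 [-0.0604, 0.2473]].

Step 4 — quadratic form (x̄ - mu_0)^T · S^{-1} · (x̄ - mu_0):
  S^{-1} · (x̄ - mu_0) = (-0.3767, 1.1618),
  (x̄ - mu_0)^T · [...] = (-0.4)·(-0.3767) + (4.6)·(1.1618) = 5.4948.

Step 5 — scale by n: T² = 5 · 5.4948 = 27.4738.

T² ≈ 27.4738


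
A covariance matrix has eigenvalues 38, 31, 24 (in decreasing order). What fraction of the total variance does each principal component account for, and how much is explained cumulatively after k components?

Step 1 — total variance = trace(Sigma) = Σ λ_i = 38 + 31 + 24 = 93.

Step 2 — fraction explained by component i = λ_i / Σ λ:
  PC1: 38/93 = 0.4086
  PC2: 31/93 = 0.3333
  PC3: 24/93 = 0.2581

Step 3 — cumulative fraction after k components = (λ_1 + ... + λ_k) / Σ λ:
  k = 1: 38/93 = 0.4086
  k = 2: (38 + 31)/93 = 69/93 = 0.7419
  k = 3: (38 + 31 + 24)/93 = 93/93 = 1

Summary (fraction, with percent):

explained: PC1 0.4086 (40.86%), PC2 0.3333 (33.33%), PC3 0.2581 (25.81%);  cumulative: 0.4086, 0.7419, 1


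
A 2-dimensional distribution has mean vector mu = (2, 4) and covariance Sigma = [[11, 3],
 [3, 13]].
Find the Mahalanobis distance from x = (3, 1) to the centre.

Step 1 — centre the observation: (x - mu) = (1, -3).

Step 2 — invert Sigma. det(Sigma) = 11·13 - (3)² = 134.
  Sigma^{-1} = (1/det) · [[d, -b], [-b, a]] = [[0.097, -0.0224],
 [-0.0224, 0.0821]].

Step 3 — form the quadratic (x - mu)^T · Sigma^{-1} · (x - mu):
  Sigma^{-1} · (x - mu) = (0.1642, -0.2687).
  (x - mu)^T · [Sigma^{-1} · (x - mu)] = (1)·(0.1642) + (-3)·(-0.2687) = 0.9701.

Step 4 — take square root: d = √(0.9701) ≈ 0.985.

d(x, mu) = √(0.9701) ≈ 0.985


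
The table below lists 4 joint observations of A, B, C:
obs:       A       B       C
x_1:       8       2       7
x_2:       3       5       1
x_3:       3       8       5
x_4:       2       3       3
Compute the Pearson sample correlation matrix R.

Step 1 — column means:
  mean(A) = (8 + 3 + 3 + 2) / 4 = 16/4 = 4
  mean(B) = (2 + 5 + 8 + 3) / 4 = 18/4 = 4.5
  mean(C) = (7 + 1 + 5 + 3) / 4 = 16/4 = 4

Step 2 — sample variances and covariances s[i,j] = (1/(n-1)) · Σ_k (x_{k,i} - mean_i) · (x_{k,j} - mean_j), with n-1 = 3:
  s[A,A] = ((4)·(4) + (-1)·(-1) + (-1)·(-1) + (-2)·(-2)) / 3 = 22/3 = 7.3333
  s[A,B] = ((4)·(-2.5) + (-1)·(0.5) + (-1)·(3.5) + (-2)·(-1.5)) / 3 = -11/3 = -3.6667
  s[A,C] = ((4)·(3) + (-1)·(-3) + (-1)·(1) + (-2)·(-1)) / 3 = 16/3 = 5.3333
  s[B,B] = ((-2.5)·(-2.5) + (0.5)·(0.5) + (3.5)·(3.5) + (-1.5)·(-1.5)) / 3 = 21/3 = 7
  s[B,C] = ((-2.5)·(3) + (0.5)·(-3) + (3.5)·(1) + (-1.5)·(-1)) / 3 = -4/3 = -1.3333
  s[C,C] = ((3)·(3) + (-3)·(-3) + (1)·(1) + (-1)·(-1)) / 3 = 20/3 = 6.6667
  Sample standard deviations s_i = √(s[i,i]):
  s(A) = √(7.3333) = 2.708
  s(B) = √(7) = 2.6458
  s(C) = √(6.6667) = 2.582

Step 3 — r_{ij} = s_{ij} / (s_i · s_j):
  r[A,A] = 1 (diagonal).
  r[A,B] = -3.6667 / (2.708 · 2.6458) = -3.6667 / 7.1647 = -0.5118
  r[A,C] = 5.3333 / (2.708 · 2.582) = 5.3333 / 6.9921 = 0.7628
  r[B,B] = 1 (diagonal).
  r[B,C] = -1.3333 / (2.6458 · 2.582) = -1.3333 / 6.8313 = -0.1952
  r[C,C] = 1 (diagonal).

R is symmetric with unit diagonal. Assembling:

R = [[1, -0.5118, 0.7628],
 [-0.5118, 1, -0.1952],
 [0.7628, -0.1952, 1]]


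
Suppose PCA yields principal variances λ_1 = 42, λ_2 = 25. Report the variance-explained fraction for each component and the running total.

Step 1 — total variance = trace(Sigma) = Σ λ_i = 42 + 25 = 67.

Step 2 — fraction explained by component i = λ_i / Σ λ:
  PC1: 42/67 = 0.6269
  PC2: 25/67 = 0.3731

Step 3 — cumulative fraction after k components = (λ_1 + ... + λ_k) / Σ λ:
  k = 1: 42/67 = 0.6269
  k = 2: (42 + 25)/67 = 67/67 = 1

Summary (fraction, with percent):

explained: PC1 0.6269 (62.69%), PC2 0.3731 (37.31%);  cumulative: 0.6269, 1


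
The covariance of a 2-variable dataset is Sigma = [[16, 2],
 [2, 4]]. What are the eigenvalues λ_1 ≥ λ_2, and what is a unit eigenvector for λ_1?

Step 1 — characteristic polynomial of 2×2 Sigma:
  det(Sigma - λI) = λ² - trace · λ + det = 0.
  trace = 16 + 4 = 20, det = 16·4 - (2)² = 60.
Step 2 — discriminant:
  Δ = trace² - 4·det = 400 - 240 = 160.
Step 3 — eigenvalues:
  λ = (trace ± √Δ)/2 = (20 ± 12.6491)/2,
  λ_1 = 16.3246,  λ_2 = 3.6754.

Step 4 — unit eigenvector for λ_1: solve (Sigma - λ_1 I)v = 0. First row:
  (16 - 16.3246)·v_x + (2)·v_y = 0, i.e. (-0.3246)·v_x + (2)·v_y = 0,
  so v ∝ (b, λ_1 - a) = (2, 0.3246) = u.
  ||u|| = √((2)² + (0.3246)²) = √(4.1053) ≈ 2.0262,
  v_1 = u/||u|| ≈ (0.9871, 0.1602) (||v_1|| = 1).

λ_1 = 16.3246,  λ_2 = 3.6754;  v_1 ≈ (0.9871, 0.1602)


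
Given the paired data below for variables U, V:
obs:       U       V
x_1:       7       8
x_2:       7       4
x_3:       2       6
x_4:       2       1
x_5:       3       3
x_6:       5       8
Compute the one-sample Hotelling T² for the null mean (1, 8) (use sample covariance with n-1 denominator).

Step 1 — sample mean vector:
  mean(U) = (7 + 7 + 2 + 2 + 3 + 5) / 6 = 26/6 = 4.3333
  mean(V) = (8 + 4 + 6 + 1 + 3 + 8) / 6 = 30/6 = 5
  x̄ = (4.3333, 5),  deviation x̄ - mu_0 = (4.3333, 5) - (1, 8) = (3.3333, -3).

Step 2 — sample covariance matrix, S[i,j] = (1/(n-1)) · Σ_k (x_{k,i} - mean_i) · (x_{k,j} - mean_j), divisor n-1 = 5:
  S[U,U] = ((2.6667)·(2.6667) + (2.6667)·(2.6667) + (-2.3333)·(-2.3333) + (-2.3333)·(-2.3333) + (-1.3333)·(-1.3333) + (0.6667)·(0.6667)) / 5 = 27.3333/5 = 5.4667
  S[U,V] = ((2.6667)·(3) + (2.6667)·(-1) + (-2.3333)·(1) + (-2.3333)·(-4) + (-1.3333)·(-2) + (0.6667)·(3)) / 5 = 17/5 = 3.4
  S[V,V] = ((3)·(3) + (-1)·(-1) + (1)·(1) + (-4)·(-4) + (-2)·(-2) + (3)·(3)) / 5 = 40/5 = 8
  S = [[5.4667, 3.4],
 [3.4, 8]].

Step 3 — invert S. det(S) = 5.4667·8 - (3.4)² = 32.1733.
  S^{-1} = (1/det) · [[d, -b], [-b, a]] = [[0.2487, -0.1057],
 [-0.1057, 0.1699]].

Step 4 — quadratic form (x̄ - mu_0)^T · S^{-1} · (x̄ - mu_0):
  S^{-1} · (x̄ - mu_0) = (1.1459, -0.862),
  (x̄ - mu_0)^T · [...] = (3.3333)·(1.1459) + (-3)·(-0.862) = 6.4056.

Step 5 — scale by n: T² = 6 · 6.4056 = 38.4335.

T² ≈ 38.4335


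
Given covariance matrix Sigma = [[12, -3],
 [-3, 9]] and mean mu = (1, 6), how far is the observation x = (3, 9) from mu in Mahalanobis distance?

Step 1 — centre the observation: (x - mu) = (2, 3).

Step 2 — invert Sigma. det(Sigma) = 12·9 - (-3)² = 99.
  Sigma^{-1} = (1/det) · [[d, -b], [-b, a]] = [[0.0909, 0.0303],
 [0.0303, 0.1212]].

Step 3 — form the quadratic (x - mu)^T · Sigma^{-1} · (x - mu):
  Sigma^{-1} · (x - mu) = (0.2727, 0.4242).
  (x - mu)^T · [Sigma^{-1} · (x - mu)] = (2)·(0.2727) + (3)·(0.4242) = 1.8182.

Step 4 — take square root: d = √(1.8182) ≈ 1.3484.

d(x, mu) = √(1.8182) ≈ 1.3484


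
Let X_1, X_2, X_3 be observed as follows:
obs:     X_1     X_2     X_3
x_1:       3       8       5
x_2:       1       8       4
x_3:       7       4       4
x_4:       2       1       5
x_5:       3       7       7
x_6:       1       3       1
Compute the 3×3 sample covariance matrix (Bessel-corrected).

Step 1 — column means:
  mean(X_1) = (3 + 1 + 7 + 2 + 3 + 1) / 6 = 17/6 = 2.8333
  mean(X_2) = (8 + 8 + 4 + 1 + 7 + 3) / 6 = 31/6 = 5.1667
  mean(X_3) = (5 + 4 + 4 + 5 + 7 + 1) / 6 = 26/6 = 4.3333

Step 2 — sample covariance S[i,j] = (1/(n-1)) · Σ_k (x_{k,i} - mean_i) · (x_{k,j} - mean_j), with n-1 = 5.
  S[X_1,X_1] = ((0.1667)·(0.1667) + (-1.8333)·(-1.8333) + (4.1667)·(4.1667) + (-0.8333)·(-0.8333) + (0.1667)·(0.1667) + (-1.8333)·(-1.8333)) / 5 = 24.8333/5 = 4.9667
  S[X_1,X_2] = ((0.1667)·(2.8333) + (-1.8333)·(2.8333) + (4.1667)·(-1.1667) + (-0.8333)·(-4.1667) + (0.1667)·(1.8333) + (-1.8333)·(-2.1667)) / 5 = -1.8333/5 = -0.3667
  S[X_1,X_3] = ((0.1667)·(0.6667) + (-1.8333)·(-0.3333) + (4.1667)·(-0.3333) + (-0.8333)·(0.6667) + (0.1667)·(2.6667) + (-1.8333)·(-3.3333)) / 5 = 5.3333/5 = 1.0667
  S[X_2,X_2] = ((2.8333)·(2.8333) + (2.8333)·(2.8333) + (-1.1667)·(-1.1667) + (-4.1667)·(-4.1667) + (1.8333)·(1.8333) + (-2.1667)·(-2.1667)) / 5 = 42.8333/5 = 8.5667
  S[X_2,X_3] = ((2.8333)·(0.6667) + (2.8333)·(-0.3333) + (-1.1667)·(-0.3333) + (-4.1667)·(0.6667) + (1.8333)·(2.6667) + (-2.1667)·(-3.3333)) / 5 = 10.6667/5 = 2.1333
  S[X_3,X_3] = ((0.6667)·(0.6667) + (-0.3333)·(-0.3333) + (-0.3333)·(-0.3333) + (0.6667)·(0.6667) + (2.6667)·(2.6667) + (-3.3333)·(-3.3333)) / 5 = 19.3333/5 = 3.8667

S is symmetric (S[j,i] = S[i,j]). Assembling:

S = [[4.9667, -0.3667, 1.0667],
 [-0.3667, 8.5667, 2.1333],
 [1.0667, 2.1333, 3.8667]]


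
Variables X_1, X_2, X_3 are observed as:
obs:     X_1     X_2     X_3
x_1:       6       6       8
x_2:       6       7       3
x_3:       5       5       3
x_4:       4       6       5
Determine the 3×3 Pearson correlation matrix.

Step 1 — column means:
  mean(X_1) = (6 + 6 + 5 + 4) / 4 = 21/4 = 5.25
  mean(X_2) = (6 + 7 + 5 + 6) / 4 = 24/4 = 6
  mean(X_3) = (8 + 3 + 3 + 5) / 4 = 19/4 = 4.75

Step 2 — sample variances and covariances s[i,j] = (1/(n-1)) · Σ_k (x_{k,i} - mean_i) · (x_{k,j} - mean_j), with n-1 = 3:
  s[X_1,X_1] = ((0.75)·(0.75) + (0.75)·(0.75) + (-0.25)·(-0.25) + (-1.25)·(-1.25)) / 3 = 2.75/3 = 0.9167
  s[X_1,X_2] = ((0.75)·(0) + (0.75)·(1) + (-0.25)·(-1) + (-1.25)·(0)) / 3 = 1/3 = 0.3333
  s[X_1,X_3] = ((0.75)·(3.25) + (0.75)·(-1.75) + (-0.25)·(-1.75) + (-1.25)·(0.25)) / 3 = 1.25/3 = 0.4167
  s[X_2,X_2] = ((0)·(0) + (1)·(1) + (-1)·(-1) + (0)·(0)) / 3 = 2/3 = 0.6667
  s[X_2,X_3] = ((0)·(3.25) + (1)·(-1.75) + (-1)·(-1.75) + (0)·(0.25)) / 3 = 0/3 = 0
  s[X_3,X_3] = ((3.25)·(3.25) + (-1.75)·(-1.75) + (-1.75)·(-1.75) + (0.25)·(0.25)) / 3 = 16.75/3 = 5.5833
  Sample standard deviations s_i = √(s[i,i]):
  s(X_1) = √(0.9167) = 0.9574
  s(X_2) = √(0.6667) = 0.8165
  s(X_3) = √(5.5833) = 2.3629

Step 3 — r_{ij} = s_{ij} / (s_i · s_j):
  r[X_1,X_1] = 1 (diagonal).
  r[X_1,X_2] = 0.3333 / (0.9574 · 0.8165) = 0.3333 / 0.7817 = 0.4264
  r[X_1,X_3] = 0.4167 / (0.9574 · 2.3629) = 0.4167 / 2.2623 = 0.1842
  r[X_2,X_2] = 1 (diagonal).
  r[X_2,X_3] = 0 / (0.8165 · 2.3629) = 0 / 1.9293 = 0
  r[X_3,X_3] = 1 (diagonal).

R is symmetric with unit diagonal. Assembling:

R = [[1, 0.4264, 0.1842],
 [0.4264, 1, 0],
 [0.1842, 0, 1]]


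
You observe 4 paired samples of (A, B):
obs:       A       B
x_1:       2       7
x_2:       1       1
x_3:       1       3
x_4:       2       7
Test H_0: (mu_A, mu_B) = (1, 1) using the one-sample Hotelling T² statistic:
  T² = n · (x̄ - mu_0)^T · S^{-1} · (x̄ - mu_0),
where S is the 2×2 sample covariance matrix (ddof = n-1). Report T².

Step 1 — sample mean vector:
  mean(A) = (2 + 1 + 1 + 2) / 4 = 6/4 = 1.5
  mean(B) = (7 + 1 + 3 + 7) / 4 = 18/4 = 4.5
  x̄ = (1.5, 4.5),  deviation x̄ - mu_0 = (1.5, 4.5) - (1, 1) = (0.5, 3.5).

Step 2 — sample covariance matrix, S[i,j] = (1/(n-1)) · Σ_k (x_{k,i} - mean_i) · (x_{k,j} - mean_j), divisor n-1 = 3:
  S[A,A] = ((0.5)·(0.5) + (-0.5)·(-0.5) + (-0.5)·(-0.5) + (0.5)·(0.5)) / 3 = 1/3 = 0.3333
  S[A,B] = ((0.5)·(2.5) + (-0.5)·(-3.5) + (-0.5)·(-1.5) + (0.5)·(2.5)) / 3 = 5/3 = 1.6667
  S[B,B] = ((2.5)·(2.5) + (-3.5)·(-3.5) + (-1.5)·(-1.5) + (2.5)·(2.5)) / 3 = 27/3 = 9
  S = [[0.3333, 1.6667],
 [1.6667, 9]].

Step 3 — invert S. det(S) = 0.3333·9 - (1.6667)² = 0.2222.
  S^{-1} = (1/det) · [[d, -b], [-b, a]] = [[40.5, -7.5],
 [-7.5, 1.5]].

Step 4 — quadratic form (x̄ - mu_0)^T · S^{-1} · (x̄ - mu_0):
  S^{-1} · (x̄ - mu_0) = (-6, 1.5),
  (x̄ - mu_0)^T · [...] = (0.5)·(-6) + (3.5)·(1.5) = 2.25.

Step 5 — scale by n: T² = 4 · 2.25 = 9.

T² ≈ 9


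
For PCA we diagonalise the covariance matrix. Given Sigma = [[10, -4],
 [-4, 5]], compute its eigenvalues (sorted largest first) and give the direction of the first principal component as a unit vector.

Step 1 — characteristic polynomial of 2×2 Sigma:
  det(Sigma - λI) = λ² - trace · λ + det = 0.
  trace = 10 + 5 = 15, det = 10·5 - (-4)² = 34.
Step 2 — discriminant:
  Δ = trace² - 4·det = 225 - 136 = 89.
Step 3 — eigenvalues:
  λ = (trace ± √Δ)/2 = (15 ± 9.434)/2,
  λ_1 = 12.217,  λ_2 = 2.783.

Step 4 — unit eigenvector for λ_1: solve (Sigma - λ_1 I)v = 0. First row:
  (10 - 12.217)·v_x + (-4)·v_y = 0, i.e. (-2.217)·v_x + (-4)·v_y = 0,
  so v ∝ (b, λ_1 - a) = (-4, 2.217); multiply by -1 so the first entry is positive: u = (4, -2.217).
  ||u|| = √((4)² + (-2.217)²) = √(20.915) ≈ 4.5733,
  v_1 = u/||u|| ≈ (0.8746, -0.4848) (||v_1|| = 1).

λ_1 = 12.217,  λ_2 = 2.783;  v_1 ≈ (0.8746, -0.4848)


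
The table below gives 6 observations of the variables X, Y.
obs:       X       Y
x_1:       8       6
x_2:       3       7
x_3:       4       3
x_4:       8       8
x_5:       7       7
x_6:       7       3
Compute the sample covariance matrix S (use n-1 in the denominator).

Step 1 — column means:
  mean(X) = (8 + 3 + 4 + 8 + 7 + 7) / 6 = 37/6 = 6.1667
  mean(Y) = (6 + 7 + 3 + 8 + 7 + 3) / 6 = 34/6 = 5.6667

Step 2 — sample covariance S[i,j] = (1/(n-1)) · Σ_k (x_{k,i} - mean_i) · (x_{k,j} - mean_j), with n-1 = 5.
  S[X,X] = ((1.8333)·(1.8333) + (-3.1667)·(-3.1667) + (-2.1667)·(-2.1667) + (1.8333)·(1.8333) + (0.8333)·(0.8333) + (0.8333)·(0.8333)) / 5 = 22.8333/5 = 4.5667
  S[X,Y] = ((1.8333)·(0.3333) + (-3.1667)·(1.3333) + (-2.1667)·(-2.6667) + (1.8333)·(2.3333) + (0.8333)·(1.3333) + (0.8333)·(-2.6667)) / 5 = 5.3333/5 = 1.0667
  S[Y,Y] = ((0.3333)·(0.3333) + (1.3333)·(1.3333) + (-2.6667)·(-2.6667) + (2.3333)·(2.3333) + (1.3333)·(1.3333) + (-2.6667)·(-2.6667)) / 5 = 23.3333/5 = 4.6667

S is symmetric (S[j,i] = S[i,j]). Assembling:

S = [[4.5667, 1.0667],
 [1.0667, 4.6667]]


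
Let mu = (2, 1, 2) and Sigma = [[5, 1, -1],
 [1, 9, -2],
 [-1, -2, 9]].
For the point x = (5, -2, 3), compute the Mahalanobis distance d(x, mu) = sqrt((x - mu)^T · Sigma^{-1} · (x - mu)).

Step 1 — centre the observation: (x - mu) = (3, -3, 1).

Step 2 — invert Sigma (cofactor / det for 3×3, or solve directly):
  Sigma^{-1} = [[0.2075, -0.0189, 0.0189],
 [-0.0189, 0.1186, 0.0243],
 [0.0189, 0.0243, 0.1186]].

Step 3 — form the quadratic (x - mu)^T · Sigma^{-1} · (x - mu):
  Sigma^{-1} · (x - mu) = (0.6981, -0.3881, 0.1024).
  (x - mu)^T · [Sigma^{-1} · (x - mu)] = (3)·(0.6981) + (-3)·(-0.3881) + (1)·(0.1024) = 3.3612.

Step 4 — take square root: d = √(3.3612) ≈ 1.8334.

d(x, mu) = √(3.3612) ≈ 1.8334


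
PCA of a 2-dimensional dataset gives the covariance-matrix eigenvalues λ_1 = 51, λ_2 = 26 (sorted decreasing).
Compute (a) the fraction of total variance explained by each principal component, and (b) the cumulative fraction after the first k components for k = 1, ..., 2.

Step 1 — total variance = trace(Sigma) = Σ λ_i = 51 + 26 = 77.

Step 2 — fraction explained by component i = λ_i / Σ λ:
  PC1: 51/77 = 0.6623
  PC2: 26/77 = 0.3377

Step 3 — cumulative fraction after k components = (λ_1 + ... + λ_k) / Σ λ:
  k = 1: 51/77 = 0.6623
  k = 2: (51 + 26)/77 = 77/77 = 1

Summary (fraction, with percent):

explained: PC1 0.6623 (66.23%), PC2 0.3377 (33.77%);  cumulative: 0.6623, 1


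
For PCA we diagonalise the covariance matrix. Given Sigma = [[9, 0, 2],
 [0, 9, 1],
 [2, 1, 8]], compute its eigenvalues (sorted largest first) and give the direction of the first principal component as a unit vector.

Step 1 — characteristic polynomial p(λ) = det(λI - Sigma) = λ³ - tr·λ² + c_1·λ - det, where tr = trace, c_1 = sum of the principal 2×2 minors, det = det(Sigma):
  tr = 9 + 9 + 8 = 26,
  c_1 = (9·9 - (0)²) + (9·8 - (2)²) + (9·8 - (1)²) = 81 + 68 + 71 = 220,
  det = 9·(9·8 - (1)²) - (0)·((0)·8 - (1)·(2)) + (2)·((0)·(1) - 9·(2)) = 9·(71) - (0)·(-2) + (2)·(-18) = 603.
  So p(λ) = λ³ - 26λ² + 220λ - 603.
Step 2 — look for an integer root (rational root theorem: any rational root is an integer divisor of 603). Testing λ = 9:
  p(9) = 729 - 2106 + 1980 - 603 = 0  ✓
  Dividing out (λ - 9): p(λ) = (λ - 9)(λ² - 17λ + 67).
Step 3 — remaining eigenvalues from the quadratic λ² - 17λ + 67 = 0:
  Δ = 17² - 4·67 = 289 - 268 = 21,  λ = (17 ± √21)/2 = (17 ± 4.5826)/2 ≈ 10.7913 or 6.2087.
  Sorted: λ_1 = 10.7913,  λ_2 = 9,  λ_3 = 6.2087  (check: sum = 26 = tr ✓).

Step 4 — unit eigenvector for λ_1 ≈ 10.7913: v spans the null space of (Sigma - λ_1 I), whose rows are
  r_1 = (-1.7913, 0, 2),  r_2 = (0, -1.7913, 1),  r_3 = (2, 1, -2.7913).
  v is orthogonal to every row, so take v ∝ r_1 × r_2 = ((0)·(1) - (2)·(-1.7913), (2)·(0) - (-1.7913)·(1), (-1.7913)·(-1.7913) - (0)·(0)) ≈ (3.5826, 1.7913, 3.2087).
  Let u = (3.5826, 1.7913, 3.2087).
  ||u|| = √((3.5826)² + (1.7913)² + (3.2087)²) = √(26.3394) ≈ 5.1322,  v_1 = u/||u|| ≈ (0.6981, 0.349, 0.6252) (||v_1|| = 1).

λ_1 = 10.7913,  λ_2 = 9,  λ_3 = 6.2087;  v_1 ≈ (0.6981, 0.349, 0.6252)
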